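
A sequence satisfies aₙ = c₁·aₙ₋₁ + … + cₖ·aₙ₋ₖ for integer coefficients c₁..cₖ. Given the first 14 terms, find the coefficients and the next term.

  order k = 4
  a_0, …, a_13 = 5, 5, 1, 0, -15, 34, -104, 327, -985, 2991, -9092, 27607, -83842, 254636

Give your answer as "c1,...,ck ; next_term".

  a_4 = -3·0 + 0·1 + -1·5 + -2·5 = -15
  a_5 = -3·-15 + 0·0 + -1·1 + -2·5 = 34
  a_6 = -3·34 + 0·-15 + -1·0 + -2·1 = -104
  a_7 = -3·-104 + 0·34 + -1·-15 + -2·0 = 327
  a_8 = -3·327 + 0·-104 + -1·34 + -2·-15 = -985
  a_9 = -3·-985 + 0·327 + -1·-104 + -2·34 = 2991
  a_10 = -3·2991 + 0·-985 + -1·327 + -2·-104 = -9092
  a_11 = -3·-9092 + 0·2991 + -1·-985 + -2·327 = 27607
  a_12 = -3·27607 + 0·-9092 + -1·2991 + -2·-985 = -83842
  a_13 = -3·-83842 + 0·27607 + -1·-9092 + -2·2991 = 254636
  a_14 = -3·254636 + 0·-83842 + -1·27607 + -2·-9092 = -773331

-3,0,-1,-2 ; -773331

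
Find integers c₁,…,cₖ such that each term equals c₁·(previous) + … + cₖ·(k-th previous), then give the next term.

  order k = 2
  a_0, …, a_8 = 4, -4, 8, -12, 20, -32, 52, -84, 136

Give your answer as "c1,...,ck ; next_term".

-1,1 ; -220

  a_2 = -1·-4 + 1·4 = 8
  a_3 = -1·8 + 1·-4 = -12
  a_4 = -1·-12 + 1·8 = 20
  a_5 = -1·20 + 1·-12 = -32
  a_6 = -1·-32 + 1·20 = 52
  a_7 = -1·52 + 1·-32 = -84
  a_8 = -1·-84 + 1·52 = 136
  a_9 = -1·136 + 1·-84 = -220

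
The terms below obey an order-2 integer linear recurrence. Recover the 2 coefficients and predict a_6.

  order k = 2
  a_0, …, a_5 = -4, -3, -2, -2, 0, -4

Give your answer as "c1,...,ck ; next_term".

  a_2 = -2·-3 + 2·-4 = -2
  a_3 = -2·-2 + 2·-3 = -2
  a_4 = -2·-2 + 2·-2 = 0
  a_5 = -2·0 + 2·-2 = -4
  a_6 = -2·-4 + 2·0 = 8

-2,2 ; 8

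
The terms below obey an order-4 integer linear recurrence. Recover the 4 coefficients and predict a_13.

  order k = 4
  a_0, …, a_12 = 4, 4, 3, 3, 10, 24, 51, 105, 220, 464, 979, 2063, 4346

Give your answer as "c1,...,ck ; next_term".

2,0,0,1 ; 9156

  a_4 = 2·3 + 0·3 + 0·4 + 1·4 = 10
  a_5 = 2·10 + 0·3 + 0·3 + 1·4 = 24
  a_6 = 2·24 + 0·10 + 0·3 + 1·3 = 51
  a_7 = 2·51 + 0·24 + 0·10 + 1·3 = 105
  a_8 = 2·105 + 0·51 + 0·24 + 1·10 = 220
  a_9 = 2·220 + 0·105 + 0·51 + 1·24 = 464
  a_10 = 2·464 + 0·220 + 0·105 + 1·51 = 979
  a_11 = 2·979 + 0·464 + 0·220 + 1·105 = 2063
  a_12 = 2·2063 + 0·979 + 0·464 + 1·220 = 4346
  a_13 = 2·4346 + 0·2063 + 0·979 + 1·464 = 9156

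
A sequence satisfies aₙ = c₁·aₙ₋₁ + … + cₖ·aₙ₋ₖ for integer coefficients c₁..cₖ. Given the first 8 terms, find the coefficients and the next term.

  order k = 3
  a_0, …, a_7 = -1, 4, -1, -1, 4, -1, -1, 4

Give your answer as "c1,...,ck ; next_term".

  a_3 = 0·-1 + 0·4 + 1·-1 = -1
  a_4 = 0·-1 + 0·-1 + 1·4 = 4
  a_5 = 0·4 + 0·-1 + 1·-1 = -1
  a_6 = 0·-1 + 0·4 + 1·-1 = -1
  a_7 = 0·-1 + 0·-1 + 1·4 = 4
  a_8 = 0·4 + 0·-1 + 1·-1 = -1

0,0,1 ; -1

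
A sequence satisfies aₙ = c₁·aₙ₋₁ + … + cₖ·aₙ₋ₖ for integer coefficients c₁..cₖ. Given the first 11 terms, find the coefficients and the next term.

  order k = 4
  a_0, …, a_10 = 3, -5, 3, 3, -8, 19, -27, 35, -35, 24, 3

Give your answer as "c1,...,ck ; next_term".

  a_4 = -1·3 + 1·3 + 1·-5 + -1·3 = -8
  a_5 = -1·-8 + 1·3 + 1·3 + -1·-5 = 19
  a_6 = -1·19 + 1·-8 + 1·3 + -1·3 = -27
  a_7 = -1·-27 + 1·19 + 1·-8 + -1·3 = 35
  a_8 = -1·35 + 1·-27 + 1·19 + -1·-8 = -35
  a_9 = -1·-35 + 1·35 + 1·-27 + -1·19 = 24
  a_10 = -1·24 + 1·-35 + 1·35 + -1·-27 = 3
  a_11 = -1·3 + 1·24 + 1·-35 + -1·35 = -49

-1,1,1,-1 ; -49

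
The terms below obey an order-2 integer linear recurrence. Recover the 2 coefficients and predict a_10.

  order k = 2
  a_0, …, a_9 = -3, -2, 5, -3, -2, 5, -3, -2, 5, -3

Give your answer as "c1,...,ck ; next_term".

  a_2 = -1·-2 + -1·-3 = 5
  a_3 = -1·5 + -1·-2 = -3
  a_4 = -1·-3 + -1·5 = -2
  a_5 = -1·-2 + -1·-3 = 5
  a_6 = -1·5 + -1·-2 = -3
  a_7 = -1·-3 + -1·5 = -2
  a_8 = -1·-2 + -1·-3 = 5
  a_9 = -1·5 + -1·-2 = -3
  a_10 = -1·-3 + -1·5 = -2

-1,-1 ; -2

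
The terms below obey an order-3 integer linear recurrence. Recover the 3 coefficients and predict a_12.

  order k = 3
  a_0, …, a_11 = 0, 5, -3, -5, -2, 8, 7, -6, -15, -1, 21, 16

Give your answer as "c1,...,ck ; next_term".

  a_3 = 0·-3 + -1·5 + -1·0 = -5
  a_4 = 0·-5 + -1·-3 + -1·5 = -2
  a_5 = 0·-2 + -1·-5 + -1·-3 = 8
  a_6 = 0·8 + -1·-2 + -1·-5 = 7
  a_7 = 0·7 + -1·8 + -1·-2 = -6
  a_8 = 0·-6 + -1·7 + -1·8 = -15
  a_9 = 0·-15 + -1·-6 + -1·7 = -1
  a_10 = 0·-1 + -1·-15 + -1·-6 = 21
  a_11 = 0·21 + -1·-1 + -1·-15 = 16
  a_12 = 0·16 + -1·21 + -1·-1 = -20

0,-1,-1 ; -20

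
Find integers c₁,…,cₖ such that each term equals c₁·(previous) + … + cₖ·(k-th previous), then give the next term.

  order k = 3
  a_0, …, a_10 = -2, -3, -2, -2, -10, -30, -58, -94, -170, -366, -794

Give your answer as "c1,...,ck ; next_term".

3,-4,4 ; -1598

  a_3 = 3·-2 + -4·-3 + 4·-2 = -2
  a_4 = 3·-2 + -4·-2 + 4·-3 = -10
  a_5 = 3·-10 + -4·-2 + 4·-2 = -30
  a_6 = 3·-30 + -4·-10 + 4·-2 = -58
  a_7 = 3·-58 + -4·-30 + 4·-10 = -94
  a_8 = 3·-94 + -4·-58 + 4·-30 = -170
  a_9 = 3·-170 + -4·-94 + 4·-58 = -366
  a_10 = 3·-366 + -4·-170 + 4·-94 = -794
  a_11 = 3·-794 + -4·-366 + 4·-170 = -1598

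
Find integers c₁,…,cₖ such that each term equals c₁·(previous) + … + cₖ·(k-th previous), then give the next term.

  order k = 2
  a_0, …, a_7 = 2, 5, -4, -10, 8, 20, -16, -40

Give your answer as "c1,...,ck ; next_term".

0,-2 ; 32

  a_2 = 0·5 + -2·2 = -4
  a_3 = 0·-4 + -2·5 = -10
  a_4 = 0·-10 + -2·-4 = 8
  a_5 = 0·8 + -2·-10 = 20
  a_6 = 0·20 + -2·8 = -16
  a_7 = 0·-16 + -2·20 = -40
  a_8 = 0·-40 + -2·-16 = 32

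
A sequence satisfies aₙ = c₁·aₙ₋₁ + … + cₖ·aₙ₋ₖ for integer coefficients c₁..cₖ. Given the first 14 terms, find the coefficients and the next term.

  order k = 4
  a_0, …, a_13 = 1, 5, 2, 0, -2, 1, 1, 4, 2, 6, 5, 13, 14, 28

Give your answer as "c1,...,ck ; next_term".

1,1,-1,1 ; 34

  a_4 = 1·0 + 1·2 + -1·5 + 1·1 = -2
  a_5 = 1·-2 + 1·0 + -1·2 + 1·5 = 1
  a_6 = 1·1 + 1·-2 + -1·0 + 1·2 = 1
  a_7 = 1·1 + 1·1 + -1·-2 + 1·0 = 4
  a_8 = 1·4 + 1·1 + -1·1 + 1·-2 = 2
  a_9 = 1·2 + 1·4 + -1·1 + 1·1 = 6
  a_10 = 1·6 + 1·2 + -1·4 + 1·1 = 5
  a_11 = 1·5 + 1·6 + -1·2 + 1·4 = 13
  a_12 = 1·13 + 1·5 + -1·6 + 1·2 = 14
  a_13 = 1·14 + 1·13 + -1·5 + 1·6 = 28
  a_14 = 1·28 + 1·14 + -1·13 + 1·5 = 34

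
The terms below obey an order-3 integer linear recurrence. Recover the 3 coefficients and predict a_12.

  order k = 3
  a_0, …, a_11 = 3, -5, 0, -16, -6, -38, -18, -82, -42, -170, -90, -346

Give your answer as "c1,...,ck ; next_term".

1,2,-2 ; -186

  a_3 = 1·0 + 2·-5 + -2·3 = -16
  a_4 = 1·-16 + 2·0 + -2·-5 = -6
  a_5 = 1·-6 + 2·-16 + -2·0 = -38
  a_6 = 1·-38 + 2·-6 + -2·-16 = -18
  a_7 = 1·-18 + 2·-38 + -2·-6 = -82
  a_8 = 1·-82 + 2·-18 + -2·-38 = -42
  a_9 = 1·-42 + 2·-82 + -2·-18 = -170
  a_10 = 1·-170 + 2·-42 + -2·-82 = -90
  a_11 = 1·-90 + 2·-170 + -2·-42 = -346
  a_12 = 1·-346 + 2·-90 + -2·-170 = -186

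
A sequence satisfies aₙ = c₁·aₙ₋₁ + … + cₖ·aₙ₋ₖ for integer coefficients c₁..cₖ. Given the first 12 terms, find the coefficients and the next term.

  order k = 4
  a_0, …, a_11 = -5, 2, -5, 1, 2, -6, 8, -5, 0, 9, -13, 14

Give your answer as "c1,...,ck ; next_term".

  a_4 = 0·1 + 1·-5 + 1·2 + -1·-5 = 2
  a_5 = 0·2 + 1·1 + 1·-5 + -1·2 = -6
  a_6 = 0·-6 + 1·2 + 1·1 + -1·-5 = 8
  a_7 = 0·8 + 1·-6 + 1·2 + -1·1 = -5
  a_8 = 0·-5 + 1·8 + 1·-6 + -1·2 = 0
  a_9 = 0·0 + 1·-5 + 1·8 + -1·-6 = 9
  a_10 = 0·9 + 1·0 + 1·-5 + -1·8 = -13
  a_11 = 0·-13 + 1·9 + 1·0 + -1·-5 = 14
  a_12 = 0·14 + 1·-13 + 1·9 + -1·0 = -4

0,1,1,-1 ; -4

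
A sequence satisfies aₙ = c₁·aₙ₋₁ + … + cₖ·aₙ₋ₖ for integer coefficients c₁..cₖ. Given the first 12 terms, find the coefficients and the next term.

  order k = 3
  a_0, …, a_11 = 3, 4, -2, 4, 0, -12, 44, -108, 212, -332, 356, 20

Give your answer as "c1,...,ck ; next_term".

-3,-2,2 ; -1436

  a_3 = -3·-2 + -2·4 + 2·3 = 4
  a_4 = -3·4 + -2·-2 + 2·4 = 0
  a_5 = -3·0 + -2·4 + 2·-2 = -12
  a_6 = -3·-12 + -2·0 + 2·4 = 44
  a_7 = -3·44 + -2·-12 + 2·0 = -108
  a_8 = -3·-108 + -2·44 + 2·-12 = 212
  a_9 = -3·212 + -2·-108 + 2·44 = -332
  a_10 = -3·-332 + -2·212 + 2·-108 = 356
  a_11 = -3·356 + -2·-332 + 2·212 = 20
  a_12 = -3·20 + -2·356 + 2·-332 = -1436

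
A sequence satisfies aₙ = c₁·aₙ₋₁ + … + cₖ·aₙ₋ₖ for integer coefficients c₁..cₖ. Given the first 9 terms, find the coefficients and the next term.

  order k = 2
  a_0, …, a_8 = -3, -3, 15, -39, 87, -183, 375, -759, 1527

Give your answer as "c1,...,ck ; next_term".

-3,-2 ; -3063

  a_2 = -3·-3 + -2·-3 = 15
  a_3 = -3·15 + -2·-3 = -39
  a_4 = -3·-39 + -2·15 = 87
  a_5 = -3·87 + -2·-39 = -183
  a_6 = -3·-183 + -2·87 = 375
  a_7 = -3·375 + -2·-183 = -759
  a_8 = -3·-759 + -2·375 = 1527
  a_9 = -3·1527 + -2·-759 = -3063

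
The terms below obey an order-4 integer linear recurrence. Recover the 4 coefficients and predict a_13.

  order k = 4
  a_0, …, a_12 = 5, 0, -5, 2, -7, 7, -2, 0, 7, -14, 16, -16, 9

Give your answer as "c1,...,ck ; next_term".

-1,0,0,-1 ; 5

  a_4 = -1·2 + 0·-5 + 0·0 + -1·5 = -7
  a_5 = -1·-7 + 0·2 + 0·-5 + -1·0 = 7
  a_6 = -1·7 + 0·-7 + 0·2 + -1·-5 = -2
  a_7 = -1·-2 + 0·7 + 0·-7 + -1·2 = 0
  a_8 = -1·0 + 0·-2 + 0·7 + -1·-7 = 7
  a_9 = -1·7 + 0·0 + 0·-2 + -1·7 = -14
  a_10 = -1·-14 + 0·7 + 0·0 + -1·-2 = 16
  a_11 = -1·16 + 0·-14 + 0·7 + -1·0 = -16
  a_12 = -1·-16 + 0·16 + 0·-14 + -1·7 = 9
  a_13 = -1·9 + 0·-16 + 0·16 + -1·-14 = 5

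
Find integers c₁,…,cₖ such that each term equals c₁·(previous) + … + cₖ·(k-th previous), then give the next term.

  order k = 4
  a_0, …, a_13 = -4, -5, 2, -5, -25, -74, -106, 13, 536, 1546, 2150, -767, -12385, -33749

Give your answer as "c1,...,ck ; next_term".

  a_4 = 3·-5 + -4·2 + -2·-5 + 3·-4 = -25
  a_5 = 3·-25 + -4·-5 + -2·2 + 3·-5 = -74
  a_6 = 3·-74 + -4·-25 + -2·-5 + 3·2 = -106
  a_7 = 3·-106 + -4·-74 + -2·-25 + 3·-5 = 13
  a_8 = 3·13 + -4·-106 + -2·-74 + 3·-25 = 536
  a_9 = 3·536 + -4·13 + -2·-106 + 3·-74 = 1546
  a_10 = 3·1546 + -4·536 + -2·13 + 3·-106 = 2150
  a_11 = 3·2150 + -4·1546 + -2·536 + 3·13 = -767
  a_12 = 3·-767 + -4·2150 + -2·1546 + 3·536 = -12385
  a_13 = 3·-12385 + -4·-767 + -2·2150 + 3·1546 = -33749
  a_14 = 3·-33749 + -4·-12385 + -2·-767 + 3·2150 = -43723

3,-4,-2,3 ; -43723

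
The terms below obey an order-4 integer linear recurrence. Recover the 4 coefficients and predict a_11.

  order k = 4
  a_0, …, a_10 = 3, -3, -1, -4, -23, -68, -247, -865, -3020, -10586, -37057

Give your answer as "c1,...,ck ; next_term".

3,2,0,-3 ; -129748

  a_4 = 3·-4 + 2·-1 + 0·-3 + -3·3 = -23
  a_5 = 3·-23 + 2·-4 + 0·-1 + -3·-3 = -68
  a_6 = 3·-68 + 2·-23 + 0·-4 + -3·-1 = -247
  a_7 = 3·-247 + 2·-68 + 0·-23 + -3·-4 = -865
  a_8 = 3·-865 + 2·-247 + 0·-68 + -3·-23 = -3020
  a_9 = 3·-3020 + 2·-865 + 0·-247 + -3·-68 = -10586
  a_10 = 3·-10586 + 2·-3020 + 0·-865 + -3·-247 = -37057
  a_11 = 3·-37057 + 2·-10586 + 0·-3020 + -3·-865 = -129748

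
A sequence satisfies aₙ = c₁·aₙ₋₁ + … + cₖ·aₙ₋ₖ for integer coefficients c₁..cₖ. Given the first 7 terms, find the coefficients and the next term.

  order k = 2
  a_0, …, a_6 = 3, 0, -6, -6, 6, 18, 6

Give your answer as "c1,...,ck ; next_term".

  a_2 = 1·0 + -2·3 = -6
  a_3 = 1·-6 + -2·0 = -6
  a_4 = 1·-6 + -2·-6 = 6
  a_5 = 1·6 + -2·-6 = 18
  a_6 = 1·18 + -2·6 = 6
  a_7 = 1·6 + -2·18 = -30

1,-2 ; -30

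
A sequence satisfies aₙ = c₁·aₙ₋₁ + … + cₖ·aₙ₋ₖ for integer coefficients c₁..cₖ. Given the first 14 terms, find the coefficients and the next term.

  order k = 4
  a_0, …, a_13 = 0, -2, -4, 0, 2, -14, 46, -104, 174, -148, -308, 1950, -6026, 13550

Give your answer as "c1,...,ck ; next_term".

  a_4 = -3·0 + -2·-4 + 3·-2 + -2·0 = 2
  a_5 = -3·2 + -2·0 + 3·-4 + -2·-2 = -14
  a_6 = -3·-14 + -2·2 + 3·0 + -2·-4 = 46
  a_7 = -3·46 + -2·-14 + 3·2 + -2·0 = -104
  a_8 = -3·-104 + -2·46 + 3·-14 + -2·2 = 174
  a_9 = -3·174 + -2·-104 + 3·46 + -2·-14 = -148
  a_10 = -3·-148 + -2·174 + 3·-104 + -2·46 = -308
  a_11 = -3·-308 + -2·-148 + 3·174 + -2·-104 = 1950
  a_12 = -3·1950 + -2·-308 + 3·-148 + -2·174 = -6026
  a_13 = -3·-6026 + -2·1950 + 3·-308 + -2·-148 = 13550
  a_14 = -3·13550 + -2·-6026 + 3·1950 + -2·-308 = -22132

-3,-2,3,-2 ; -22132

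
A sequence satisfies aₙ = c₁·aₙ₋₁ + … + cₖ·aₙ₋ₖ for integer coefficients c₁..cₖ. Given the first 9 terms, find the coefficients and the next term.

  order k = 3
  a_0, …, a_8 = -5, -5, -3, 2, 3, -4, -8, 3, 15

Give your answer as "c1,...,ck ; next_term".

1,-2,1 ; 1

  a_3 = 1·-3 + -2·-5 + 1·-5 = 2
  a_4 = 1·2 + -2·-3 + 1·-5 = 3
  a_5 = 1·3 + -2·2 + 1·-3 = -4
  a_6 = 1·-4 + -2·3 + 1·2 = -8
  a_7 = 1·-8 + -2·-4 + 1·3 = 3
  a_8 = 1·3 + -2·-8 + 1·-4 = 15
  a_9 = 1·15 + -2·3 + 1·-8 = 1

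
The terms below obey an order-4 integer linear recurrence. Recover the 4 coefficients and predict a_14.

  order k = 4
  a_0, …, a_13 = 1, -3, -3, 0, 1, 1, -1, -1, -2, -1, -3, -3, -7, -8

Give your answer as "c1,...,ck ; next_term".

  a_4 = 1·0 + 1·-3 + -1·-3 + 1·1 = 1
  a_5 = 1·1 + 1·0 + -1·-3 + 1·-3 = 1
  a_6 = 1·1 + 1·1 + -1·0 + 1·-3 = -1
  a_7 = 1·-1 + 1·1 + -1·1 + 1·0 = -1
  a_8 = 1·-1 + 1·-1 + -1·1 + 1·1 = -2
  a_9 = 1·-2 + 1·-1 + -1·-1 + 1·1 = -1
  a_10 = 1·-1 + 1·-2 + -1·-1 + 1·-1 = -3
  a_11 = 1·-3 + 1·-1 + -1·-2 + 1·-1 = -3
  a_12 = 1·-3 + 1·-3 + -1·-1 + 1·-2 = -7
  a_13 = 1·-7 + 1·-3 + -1·-3 + 1·-1 = -8
  a_14 = 1·-8 + 1·-7 + -1·-3 + 1·-3 = -15

1,1,-1,1 ; -15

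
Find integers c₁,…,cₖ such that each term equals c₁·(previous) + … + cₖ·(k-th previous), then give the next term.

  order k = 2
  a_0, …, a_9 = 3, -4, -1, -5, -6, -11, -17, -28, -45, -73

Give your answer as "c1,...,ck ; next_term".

  a_2 = 1·-4 + 1·3 = -1
  a_3 = 1·-1 + 1·-4 = -5
  a_4 = 1·-5 + 1·-1 = -6
  a_5 = 1·-6 + 1·-5 = -11
  a_6 = 1·-11 + 1·-6 = -17
  a_7 = 1·-17 + 1·-11 = -28
  a_8 = 1·-28 + 1·-17 = -45
  a_9 = 1·-45 + 1·-28 = -73
  a_10 = 1·-73 + 1·-45 = -118

1,1 ; -118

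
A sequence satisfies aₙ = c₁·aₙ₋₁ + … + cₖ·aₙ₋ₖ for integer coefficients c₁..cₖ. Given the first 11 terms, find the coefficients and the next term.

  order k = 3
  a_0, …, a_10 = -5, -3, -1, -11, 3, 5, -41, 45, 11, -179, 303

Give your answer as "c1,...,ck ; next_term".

  a_3 = -1·-1 + -1·-3 + 3·-5 = -11
  a_4 = -1·-11 + -1·-1 + 3·-3 = 3
  a_5 = -1·3 + -1·-11 + 3·-1 = 5
  a_6 = -1·5 + -1·3 + 3·-11 = -41
  a_7 = -1·-41 + -1·5 + 3·3 = 45
  a_8 = -1·45 + -1·-41 + 3·5 = 11
  a_9 = -1·11 + -1·45 + 3·-41 = -179
  a_10 = -1·-179 + -1·11 + 3·45 = 303
  a_11 = -1·303 + -1·-179 + 3·11 = -91

-1,-1,3 ; -91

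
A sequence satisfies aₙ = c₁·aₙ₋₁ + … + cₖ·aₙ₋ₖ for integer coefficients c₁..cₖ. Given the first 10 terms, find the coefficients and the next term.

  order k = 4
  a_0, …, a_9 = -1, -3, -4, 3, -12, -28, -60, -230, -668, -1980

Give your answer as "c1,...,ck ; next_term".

2,2,4,-2 ; -6096

  a_4 = 2·3 + 2·-4 + 4·-3 + -2·-1 = -12
  a_5 = 2·-12 + 2·3 + 4·-4 + -2·-3 = -28
  a_6 = 2·-28 + 2·-12 + 4·3 + -2·-4 = -60
  a_7 = 2·-60 + 2·-28 + 4·-12 + -2·3 = -230
  a_8 = 2·-230 + 2·-60 + 4·-28 + -2·-12 = -668
  a_9 = 2·-668 + 2·-230 + 4·-60 + -2·-28 = -1980
  a_10 = 2·-1980 + 2·-668 + 4·-230 + -2·-60 = -6096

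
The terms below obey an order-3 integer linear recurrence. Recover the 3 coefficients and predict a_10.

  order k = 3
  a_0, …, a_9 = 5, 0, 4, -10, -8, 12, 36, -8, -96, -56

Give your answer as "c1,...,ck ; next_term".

  a_3 = 0·4 + -2·0 + -2·5 = -10
  a_4 = 0·-10 + -2·4 + -2·0 = -8
  a_5 = 0·-8 + -2·-10 + -2·4 = 12
  a_6 = 0·12 + -2·-8 + -2·-10 = 36
  a_7 = 0·36 + -2·12 + -2·-8 = -8
  a_8 = 0·-8 + -2·36 + -2·12 = -96
  a_9 = 0·-96 + -2·-8 + -2·36 = -56
  a_10 = 0·-56 + -2·-96 + -2·-8 = 208

0,-2,-2 ; 208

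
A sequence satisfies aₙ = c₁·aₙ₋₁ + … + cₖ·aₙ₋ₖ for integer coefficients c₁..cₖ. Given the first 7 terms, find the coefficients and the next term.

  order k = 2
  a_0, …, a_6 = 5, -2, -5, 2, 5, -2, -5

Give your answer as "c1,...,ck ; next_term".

0,-1 ; 2

  a_2 = 0·-2 + -1·5 = -5
  a_3 = 0·-5 + -1·-2 = 2
  a_4 = 0·2 + -1·-5 = 5
  a_5 = 0·5 + -1·2 = -2
  a_6 = 0·-2 + -1·5 = -5
  a_7 = 0·-5 + -1·-2 = 2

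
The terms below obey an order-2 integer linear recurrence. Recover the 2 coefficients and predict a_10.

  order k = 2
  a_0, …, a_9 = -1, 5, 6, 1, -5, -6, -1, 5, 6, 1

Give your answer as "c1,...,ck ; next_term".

1,-1 ; -5

  a_2 = 1·5 + -1·-1 = 6
  a_3 = 1·6 + -1·5 = 1
  a_4 = 1·1 + -1·6 = -5
  a_5 = 1·-5 + -1·1 = -6
  a_6 = 1·-6 + -1·-5 = -1
  a_7 = 1·-1 + -1·-6 = 5
  a_8 = 1·5 + -1·-1 = 6
  a_9 = 1·6 + -1·5 = 1
  a_10 = 1·1 + -1·6 = -5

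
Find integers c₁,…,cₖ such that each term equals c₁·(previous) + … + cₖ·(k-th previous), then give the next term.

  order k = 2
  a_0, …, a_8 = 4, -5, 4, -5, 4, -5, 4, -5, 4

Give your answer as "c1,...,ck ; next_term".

0,1 ; -5

  a_2 = 0·-5 + 1·4 = 4
  a_3 = 0·4 + 1·-5 = -5
  a_4 = 0·-5 + 1·4 = 4
  a_5 = 0·4 + 1·-5 = -5
  a_6 = 0·-5 + 1·4 = 4
  a_7 = 0·4 + 1·-5 = -5
  a_8 = 0·-5 + 1·4 = 4
  a_9 = 0·4 + 1·-5 = -5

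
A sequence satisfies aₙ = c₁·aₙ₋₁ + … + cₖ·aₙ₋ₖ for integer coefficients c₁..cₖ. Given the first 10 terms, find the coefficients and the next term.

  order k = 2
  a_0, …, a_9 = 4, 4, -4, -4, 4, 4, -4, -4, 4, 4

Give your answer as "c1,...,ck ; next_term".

  a_2 = 0·4 + -1·4 = -4
  a_3 = 0·-4 + -1·4 = -4
  a_4 = 0·-4 + -1·-4 = 4
  a_5 = 0·4 + -1·-4 = 4
  a_6 = 0·4 + -1·4 = -4
  a_7 = 0·-4 + -1·4 = -4
  a_8 = 0·-4 + -1·-4 = 4
  a_9 = 0·4 + -1·-4 = 4
  a_10 = 0·4 + -1·4 = -4

0,-1 ; -4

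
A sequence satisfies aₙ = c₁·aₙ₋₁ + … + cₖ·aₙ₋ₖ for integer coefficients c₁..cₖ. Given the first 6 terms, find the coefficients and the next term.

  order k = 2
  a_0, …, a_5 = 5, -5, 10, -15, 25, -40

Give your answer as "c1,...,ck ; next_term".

-1,1 ; 65

  a_2 = -1·-5 + 1·5 = 10
  a_3 = -1·10 + 1·-5 = -15
  a_4 = -1·-15 + 1·10 = 25
  a_5 = -1·25 + 1·-15 = -40
  a_6 = -1·-40 + 1·25 = 65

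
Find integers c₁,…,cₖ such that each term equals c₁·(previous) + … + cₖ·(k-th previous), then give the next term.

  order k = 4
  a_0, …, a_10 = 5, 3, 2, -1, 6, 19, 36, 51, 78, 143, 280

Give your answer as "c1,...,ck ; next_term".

  a_4 = 2·-1 + -1·2 + 0·3 + 2·5 = 6
  a_5 = 2·6 + -1·-1 + 0·2 + 2·3 = 19
  a_6 = 2·19 + -1·6 + 0·-1 + 2·2 = 36
  a_7 = 2·36 + -1·19 + 0·6 + 2·-1 = 51
  a_8 = 2·51 + -1·36 + 0·19 + 2·6 = 78
  a_9 = 2·78 + -1·51 + 0·36 + 2·19 = 143
  a_10 = 2·143 + -1·78 + 0·51 + 2·36 = 280
  a_11 = 2·280 + -1·143 + 0·78 + 2·51 = 519

2,-1,0,2 ; 519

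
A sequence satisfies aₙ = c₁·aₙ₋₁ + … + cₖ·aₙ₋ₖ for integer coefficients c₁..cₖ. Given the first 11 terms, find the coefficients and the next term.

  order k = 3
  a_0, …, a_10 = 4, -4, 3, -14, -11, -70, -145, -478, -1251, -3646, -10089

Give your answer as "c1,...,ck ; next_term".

2,3,-2 ; -28614

  a_3 = 2·3 + 3·-4 + -2·4 = -14
  a_4 = 2·-14 + 3·3 + -2·-4 = -11
  a_5 = 2·-11 + 3·-14 + -2·3 = -70
  a_6 = 2·-70 + 3·-11 + -2·-14 = -145
  a_7 = 2·-145 + 3·-70 + -2·-11 = -478
  a_8 = 2·-478 + 3·-145 + -2·-70 = -1251
  a_9 = 2·-1251 + 3·-478 + -2·-145 = -3646
  a_10 = 2·-3646 + 3·-1251 + -2·-478 = -10089
  a_11 = 2·-10089 + 3·-3646 + -2·-1251 = -28614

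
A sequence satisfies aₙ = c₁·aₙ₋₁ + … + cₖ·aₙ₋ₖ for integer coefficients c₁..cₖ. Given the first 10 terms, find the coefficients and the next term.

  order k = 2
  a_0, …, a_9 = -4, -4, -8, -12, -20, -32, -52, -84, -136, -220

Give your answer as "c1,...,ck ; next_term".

1,1 ; -356

  a_2 = 1·-4 + 1·-4 = -8
  a_3 = 1·-8 + 1·-4 = -12
  a_4 = 1·-12 + 1·-8 = -20
  a_5 = 1·-20 + 1·-12 = -32
  a_6 = 1·-32 + 1·-20 = -52
  a_7 = 1·-52 + 1·-32 = -84
  a_8 = 1·-84 + 1·-52 = -136
  a_9 = 1·-136 + 1·-84 = -220
  a_10 = 1·-220 + 1·-136 = -356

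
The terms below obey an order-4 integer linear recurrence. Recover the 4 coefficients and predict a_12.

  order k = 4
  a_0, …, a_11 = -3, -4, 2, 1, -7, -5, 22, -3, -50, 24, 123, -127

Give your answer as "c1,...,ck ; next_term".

  a_4 = -1·1 + -2·2 + -1·-4 + 2·-3 = -7
  a_5 = -1·-7 + -2·1 + -1·2 + 2·-4 = -5
  a_6 = -1·-5 + -2·-7 + -1·1 + 2·2 = 22
  a_7 = -1·22 + -2·-5 + -1·-7 + 2·1 = -3
  a_8 = -1·-3 + -2·22 + -1·-5 + 2·-7 = -50
  a_9 = -1·-50 + -2·-3 + -1·22 + 2·-5 = 24
  a_10 = -1·24 + -2·-50 + -1·-3 + 2·22 = 123
  a_11 = -1·123 + -2·24 + -1·-50 + 2·-3 = -127
  a_12 = -1·-127 + -2·123 + -1·24 + 2·-50 = -243

-1,-2,-1,2 ; -243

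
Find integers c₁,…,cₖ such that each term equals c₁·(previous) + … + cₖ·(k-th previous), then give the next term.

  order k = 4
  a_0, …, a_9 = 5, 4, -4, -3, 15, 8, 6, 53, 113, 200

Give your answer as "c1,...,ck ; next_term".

  a_4 = 1·-3 + 1·-4 + 3·4 + 2·5 = 15
  a_5 = 1·15 + 1·-3 + 3·-4 + 2·4 = 8
  a_6 = 1·8 + 1·15 + 3·-3 + 2·-4 = 6
  a_7 = 1·6 + 1·8 + 3·15 + 2·-3 = 53
  a_8 = 1·53 + 1·6 + 3·8 + 2·15 = 113
  a_9 = 1·113 + 1·53 + 3·6 + 2·8 = 200
  a_10 = 1·200 + 1·113 + 3·53 + 2·6 = 484

1,1,3,2 ; 484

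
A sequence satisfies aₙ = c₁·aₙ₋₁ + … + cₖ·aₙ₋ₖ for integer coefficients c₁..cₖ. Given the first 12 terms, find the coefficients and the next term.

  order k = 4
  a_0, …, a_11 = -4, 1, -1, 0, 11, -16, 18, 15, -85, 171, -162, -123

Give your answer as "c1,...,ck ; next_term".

  a_4 = -1·0 + 0·-1 + 3·1 + -2·-4 = 11
  a_5 = -1·11 + 0·0 + 3·-1 + -2·1 = -16
  a_6 = -1·-16 + 0·11 + 3·0 + -2·-1 = 18
  a_7 = -1·18 + 0·-16 + 3·11 + -2·0 = 15
  a_8 = -1·15 + 0·18 + 3·-16 + -2·11 = -85
  a_9 = -1·-85 + 0·15 + 3·18 + -2·-16 = 171
  a_10 = -1·171 + 0·-85 + 3·15 + -2·18 = -162
  a_11 = -1·-162 + 0·171 + 3·-85 + -2·15 = -123
  a_12 = -1·-123 + 0·-162 + 3·171 + -2·-85 = 806

-1,0,3,-2 ; 806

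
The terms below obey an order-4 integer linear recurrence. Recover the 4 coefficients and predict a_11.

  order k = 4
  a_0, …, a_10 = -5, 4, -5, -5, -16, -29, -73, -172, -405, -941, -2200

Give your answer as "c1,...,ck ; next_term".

2,0,1,2 ; -5149

  a_4 = 2·-5 + 0·-5 + 1·4 + 2·-5 = -16
  a_5 = 2·-16 + 0·-5 + 1·-5 + 2·4 = -29
  a_6 = 2·-29 + 0·-16 + 1·-5 + 2·-5 = -73
  a_7 = 2·-73 + 0·-29 + 1·-16 + 2·-5 = -172
  a_8 = 2·-172 + 0·-73 + 1·-29 + 2·-16 = -405
  a_9 = 2·-405 + 0·-172 + 1·-73 + 2·-29 = -941
  a_10 = 2·-941 + 0·-405 + 1·-172 + 2·-73 = -2200
  a_11 = 2·-2200 + 0·-941 + 1·-405 + 2·-172 = -5149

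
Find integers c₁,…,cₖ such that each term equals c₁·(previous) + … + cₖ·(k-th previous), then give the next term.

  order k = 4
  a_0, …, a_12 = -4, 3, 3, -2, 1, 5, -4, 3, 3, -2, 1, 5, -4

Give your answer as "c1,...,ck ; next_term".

-1,0,1,1 ; 3

  a_4 = -1·-2 + 0·3 + 1·3 + 1·-4 = 1
  a_5 = -1·1 + 0·-2 + 1·3 + 1·3 = 5
  a_6 = -1·5 + 0·1 + 1·-2 + 1·3 = -4
  a_7 = -1·-4 + 0·5 + 1·1 + 1·-2 = 3
  a_8 = -1·3 + 0·-4 + 1·5 + 1·1 = 3
  a_9 = -1·3 + 0·3 + 1·-4 + 1·5 = -2
  a_10 = -1·-2 + 0·3 + 1·3 + 1·-4 = 1
  a_11 = -1·1 + 0·-2 + 1·3 + 1·3 = 5
  a_12 = -1·5 + 0·1 + 1·-2 + 1·3 = -4
  a_13 = -1·-4 + 0·5 + 1·1 + 1·-2 = 3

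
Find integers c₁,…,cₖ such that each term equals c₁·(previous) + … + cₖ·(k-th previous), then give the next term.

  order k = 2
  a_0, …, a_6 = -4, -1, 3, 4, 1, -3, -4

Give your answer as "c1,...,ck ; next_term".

1,-1 ; -1

  a_2 = 1·-1 + -1·-4 = 3
  a_3 = 1·3 + -1·-1 = 4
  a_4 = 1·4 + -1·3 = 1
  a_5 = 1·1 + -1·4 = -3
  a_6 = 1·-3 + -1·1 = -4
  a_7 = 1·-4 + -1·-3 = -1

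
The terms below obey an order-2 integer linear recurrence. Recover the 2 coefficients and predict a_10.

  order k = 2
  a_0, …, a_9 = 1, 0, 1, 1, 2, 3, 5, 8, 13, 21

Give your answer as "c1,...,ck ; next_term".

1,1 ; 34

  a_2 = 1·0 + 1·1 = 1
  a_3 = 1·1 + 1·0 = 1
  a_4 = 1·1 + 1·1 = 2
  a_5 = 1·2 + 1·1 = 3
  a_6 = 1·3 + 1·2 = 5
  a_7 = 1·5 + 1·3 = 8
  a_8 = 1·8 + 1·5 = 13
  a_9 = 1·13 + 1·8 = 21
  a_10 = 1·21 + 1·13 = 34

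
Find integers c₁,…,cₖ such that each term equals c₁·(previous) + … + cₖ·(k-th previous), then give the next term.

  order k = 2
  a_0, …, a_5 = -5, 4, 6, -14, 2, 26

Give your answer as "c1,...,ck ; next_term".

-1,-2 ; -30

  a_2 = -1·4 + -2·-5 = 6
  a_3 = -1·6 + -2·4 = -14
  a_4 = -1·-14 + -2·6 = 2
  a_5 = -1·2 + -2·-14 = 26
  a_6 = -1·26 + -2·2 = -30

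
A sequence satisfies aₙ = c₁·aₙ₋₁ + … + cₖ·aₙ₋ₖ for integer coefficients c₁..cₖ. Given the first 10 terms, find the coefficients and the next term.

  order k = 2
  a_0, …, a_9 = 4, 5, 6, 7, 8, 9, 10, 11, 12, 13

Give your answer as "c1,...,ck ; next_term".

2,-1 ; 14

  a_2 = 2·5 + -1·4 = 6
  a_3 = 2·6 + -1·5 = 7
  a_4 = 2·7 + -1·6 = 8
  a_5 = 2·8 + -1·7 = 9
  a_6 = 2·9 + -1·8 = 10
  a_7 = 2·10 + -1·9 = 11
  a_8 = 2·11 + -1·10 = 12
  a_9 = 2·12 + -1·11 = 13
  a_10 = 2·13 + -1·12 = 14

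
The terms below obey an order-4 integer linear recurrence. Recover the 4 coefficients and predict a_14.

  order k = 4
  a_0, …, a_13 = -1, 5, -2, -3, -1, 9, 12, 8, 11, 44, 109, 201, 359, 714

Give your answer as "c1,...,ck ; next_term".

2,-1,1,2 ; 1488

  a_4 = 2·-3 + -1·-2 + 1·5 + 2·-1 = -1
  a_5 = 2·-1 + -1·-3 + 1·-2 + 2·5 = 9
  a_6 = 2·9 + -1·-1 + 1·-3 + 2·-2 = 12
  a_7 = 2·12 + -1·9 + 1·-1 + 2·-3 = 8
  a_8 = 2·8 + -1·12 + 1·9 + 2·-1 = 11
  a_9 = 2·11 + -1·8 + 1·12 + 2·9 = 44
  a_10 = 2·44 + -1·11 + 1·8 + 2·12 = 109
  a_11 = 2·109 + -1·44 + 1·11 + 2·8 = 201
  a_12 = 2·201 + -1·109 + 1·44 + 2·11 = 359
  a_13 = 2·359 + -1·201 + 1·109 + 2·44 = 714
  a_14 = 2·714 + -1·359 + 1·201 + 2·109 = 1488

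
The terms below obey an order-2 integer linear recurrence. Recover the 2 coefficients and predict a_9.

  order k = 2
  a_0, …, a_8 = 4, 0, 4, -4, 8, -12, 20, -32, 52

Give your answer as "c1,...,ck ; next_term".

  a_2 = -1·0 + 1·4 = 4
  a_3 = -1·4 + 1·0 = -4
  a_4 = -1·-4 + 1·4 = 8
  a_5 = -1·8 + 1·-4 = -12
  a_6 = -1·-12 + 1·8 = 20
  a_7 = -1·20 + 1·-12 = -32
  a_8 = -1·-32 + 1·20 = 52
  a_9 = -1·52 + 1·-32 = -84

-1,1 ; -84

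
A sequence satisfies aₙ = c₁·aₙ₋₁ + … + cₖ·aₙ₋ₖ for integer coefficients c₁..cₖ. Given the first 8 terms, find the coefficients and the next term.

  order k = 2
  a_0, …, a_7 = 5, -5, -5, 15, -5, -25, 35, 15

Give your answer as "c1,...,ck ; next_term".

-1,-2 ; -85

  a_2 = -1·-5 + -2·5 = -5
  a_3 = -1·-5 + -2·-5 = 15
  a_4 = -1·15 + -2·-5 = -5
  a_5 = -1·-5 + -2·15 = -25
  a_6 = -1·-25 + -2·-5 = 35
  a_7 = -1·35 + -2·-25 = 15
  a_8 = -1·15 + -2·35 = -85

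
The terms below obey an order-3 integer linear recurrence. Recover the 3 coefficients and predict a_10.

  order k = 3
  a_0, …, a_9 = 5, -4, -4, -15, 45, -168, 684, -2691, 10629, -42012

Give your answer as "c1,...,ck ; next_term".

  a_3 = -3·-4 + 3·-4 + -3·5 = -15
  a_4 = -3·-15 + 3·-4 + -3·-4 = 45
  a_5 = -3·45 + 3·-15 + -3·-4 = -168
  a_6 = -3·-168 + 3·45 + -3·-15 = 684
  a_7 = -3·684 + 3·-168 + -3·45 = -2691
  a_8 = -3·-2691 + 3·684 + -3·-168 = 10629
  a_9 = -3·10629 + 3·-2691 + -3·684 = -42012
  a_10 = -3·-42012 + 3·10629 + -3·-2691 = 165996

-3,3,-3 ; 165996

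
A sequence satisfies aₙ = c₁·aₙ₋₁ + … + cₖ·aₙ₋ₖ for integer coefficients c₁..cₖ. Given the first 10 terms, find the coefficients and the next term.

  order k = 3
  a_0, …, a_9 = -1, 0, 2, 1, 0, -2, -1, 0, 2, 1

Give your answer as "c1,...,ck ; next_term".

  a_3 = 0·2 + 0·0 + -1·-1 = 1
  a_4 = 0·1 + 0·2 + -1·0 = 0
  a_5 = 0·0 + 0·1 + -1·2 = -2
  a_6 = 0·-2 + 0·0 + -1·1 = -1
  a_7 = 0·-1 + 0·-2 + -1·0 = 0
  a_8 = 0·0 + 0·-1 + -1·-2 = 2
  a_9 = 0·2 + 0·0 + -1·-1 = 1
  a_10 = 0·1 + 0·2 + -1·0 = 0

0,0,-1 ; 0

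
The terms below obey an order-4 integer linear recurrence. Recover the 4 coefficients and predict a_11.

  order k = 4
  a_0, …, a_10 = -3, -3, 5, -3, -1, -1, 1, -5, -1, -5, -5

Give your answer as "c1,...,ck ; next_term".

  a_4 = 0·-3 + 1·5 + 1·-3 + 1·-3 = -1
  a_5 = 0·-1 + 1·-3 + 1·5 + 1·-3 = -1
  a_6 = 0·-1 + 1·-1 + 1·-3 + 1·5 = 1
  a_7 = 0·1 + 1·-1 + 1·-1 + 1·-3 = -5
  a_8 = 0·-5 + 1·1 + 1·-1 + 1·-1 = -1
  a_9 = 0·-1 + 1·-5 + 1·1 + 1·-1 = -5
  a_10 = 0·-5 + 1·-1 + 1·-5 + 1·1 = -5
  a_11 = 0·-5 + 1·-5 + 1·-1 + 1·-5 = -11

0,1,1,1 ; -11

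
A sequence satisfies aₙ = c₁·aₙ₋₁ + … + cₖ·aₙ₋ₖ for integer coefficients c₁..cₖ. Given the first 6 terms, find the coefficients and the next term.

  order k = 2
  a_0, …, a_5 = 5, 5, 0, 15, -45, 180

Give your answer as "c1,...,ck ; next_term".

-3,3 ; -675

  a_2 = -3·5 + 3·5 = 0
  a_3 = -3·0 + 3·5 = 15
  a_4 = -3·15 + 3·0 = -45
  a_5 = -3·-45 + 3·15 = 180
  a_6 = -3·180 + 3·-45 = -675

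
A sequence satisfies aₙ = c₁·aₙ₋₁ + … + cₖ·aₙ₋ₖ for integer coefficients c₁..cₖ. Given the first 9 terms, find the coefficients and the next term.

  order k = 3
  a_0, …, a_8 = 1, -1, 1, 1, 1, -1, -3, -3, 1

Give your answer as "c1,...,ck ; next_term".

1,-1,-1 ; 7

  a_3 = 1·1 + -1·-1 + -1·1 = 1
  a_4 = 1·1 + -1·1 + -1·-1 = 1
  a_5 = 1·1 + -1·1 + -1·1 = -1
  a_6 = 1·-1 + -1·1 + -1·1 = -3
  a_7 = 1·-3 + -1·-1 + -1·1 = -3
  a_8 = 1·-3 + -1·-3 + -1·-1 = 1
  a_9 = 1·1 + -1·-3 + -1·-3 = 7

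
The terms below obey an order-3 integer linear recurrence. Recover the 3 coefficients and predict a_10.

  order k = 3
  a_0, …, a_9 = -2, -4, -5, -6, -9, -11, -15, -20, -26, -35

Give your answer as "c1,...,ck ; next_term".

  a_3 = 0·-5 + 1·-4 + 1·-2 = -6
  a_4 = 0·-6 + 1·-5 + 1·-4 = -9
  a_5 = 0·-9 + 1·-6 + 1·-5 = -11
  a_6 = 0·-11 + 1·-9 + 1·-6 = -15
  a_7 = 0·-15 + 1·-11 + 1·-9 = -20
  a_8 = 0·-20 + 1·-15 + 1·-11 = -26
  a_9 = 0·-26 + 1·-20 + 1·-15 = -35
  a_10 = 0·-35 + 1·-26 + 1·-20 = -46

0,1,1 ; -46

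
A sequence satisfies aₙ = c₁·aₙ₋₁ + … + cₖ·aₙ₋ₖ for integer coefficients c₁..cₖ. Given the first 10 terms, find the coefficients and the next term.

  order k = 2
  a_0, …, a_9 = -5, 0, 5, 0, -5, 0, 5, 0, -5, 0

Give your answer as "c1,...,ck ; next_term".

  a_2 = 0·0 + -1·-5 = 5
  a_3 = 0·5 + -1·0 = 0
  a_4 = 0·0 + -1·5 = -5
  a_5 = 0·-5 + -1·0 = 0
  a_6 = 0·0 + -1·-5 = 5
  a_7 = 0·5 + -1·0 = 0
  a_8 = 0·0 + -1·5 = -5
  a_9 = 0·-5 + -1·0 = 0
  a_10 = 0·0 + -1·-5 = 5

0,-1 ; 5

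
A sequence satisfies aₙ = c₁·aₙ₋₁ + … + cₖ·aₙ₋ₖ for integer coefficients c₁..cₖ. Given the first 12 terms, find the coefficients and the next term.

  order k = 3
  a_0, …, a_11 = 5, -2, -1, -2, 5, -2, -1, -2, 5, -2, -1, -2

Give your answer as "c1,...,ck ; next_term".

-1,-1,-1 ; 5

  a_3 = -1·-1 + -1·-2 + -1·5 = -2
  a_4 = -1·-2 + -1·-1 + -1·-2 = 5
  a_5 = -1·5 + -1·-2 + -1·-1 = -2
  a_6 = -1·-2 + -1·5 + -1·-2 = -1
  a_7 = -1·-1 + -1·-2 + -1·5 = -2
  a_8 = -1·-2 + -1·-1 + -1·-2 = 5
  a_9 = -1·5 + -1·-2 + -1·-1 = -2
  a_10 = -1·-2 + -1·5 + -1·-2 = -1
  a_11 = -1·-1 + -1·-2 + -1·5 = -2
  a_12 = -1·-2 + -1·-1 + -1·-2 = 5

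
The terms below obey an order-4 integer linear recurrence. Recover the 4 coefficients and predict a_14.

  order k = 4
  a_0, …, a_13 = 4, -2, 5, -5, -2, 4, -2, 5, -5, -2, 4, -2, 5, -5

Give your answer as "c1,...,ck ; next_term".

-1,-1,-1,-1 ; -2

  a_4 = -1·-5 + -1·5 + -1·-2 + -1·4 = -2
  a_5 = -1·-2 + -1·-5 + -1·5 + -1·-2 = 4
  a_6 = -1·4 + -1·-2 + -1·-5 + -1·5 = -2
  a_7 = -1·-2 + -1·4 + -1·-2 + -1·-5 = 5
  a_8 = -1·5 + -1·-2 + -1·4 + -1·-2 = -5
  a_9 = -1·-5 + -1·5 + -1·-2 + -1·4 = -2
  a_10 = -1·-2 + -1·-5 + -1·5 + -1·-2 = 4
  a_11 = -1·4 + -1·-2 + -1·-5 + -1·5 = -2
  a_12 = -1·-2 + -1·4 + -1·-2 + -1·-5 = 5
  a_13 = -1·5 + -1·-2 + -1·4 + -1·-2 = -5
  a_14 = -1·-5 + -1·5 + -1·-2 + -1·4 = -2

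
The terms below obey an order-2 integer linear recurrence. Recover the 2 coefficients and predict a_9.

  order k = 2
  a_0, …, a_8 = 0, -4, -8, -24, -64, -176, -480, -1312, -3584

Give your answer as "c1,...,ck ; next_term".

2,2 ; -9792

  a_2 = 2·-4 + 2·0 = -8
  a_3 = 2·-8 + 2·-4 = -24
  a_4 = 2·-24 + 2·-8 = -64
  a_5 = 2·-64 + 2·-24 = -176
  a_6 = 2·-176 + 2·-64 = -480
  a_7 = 2·-480 + 2·-176 = -1312
  a_8 = 2·-1312 + 2·-480 = -3584
  a_9 = 2·-3584 + 2·-1312 = -9792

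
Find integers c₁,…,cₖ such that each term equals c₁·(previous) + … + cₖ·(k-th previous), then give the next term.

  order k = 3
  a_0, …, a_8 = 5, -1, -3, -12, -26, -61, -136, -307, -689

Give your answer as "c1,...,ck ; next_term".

2,1,-1 ; -1549

  a_3 = 2·-3 + 1·-1 + -1·5 = -12
  a_4 = 2·-12 + 1·-3 + -1·-1 = -26
  a_5 = 2·-26 + 1·-12 + -1·-3 = -61
  a_6 = 2·-61 + 1·-26 + -1·-12 = -136
  a_7 = 2·-136 + 1·-61 + -1·-26 = -307
  a_8 = 2·-307 + 1·-136 + -1·-61 = -689
  a_9 = 2·-689 + 1·-307 + -1·-136 = -1549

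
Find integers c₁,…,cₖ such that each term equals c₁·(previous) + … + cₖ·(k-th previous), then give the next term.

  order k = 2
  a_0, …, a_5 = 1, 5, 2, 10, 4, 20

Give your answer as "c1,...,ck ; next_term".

  a_2 = 0·5 + 2·1 = 2
  a_3 = 0·2 + 2·5 = 10
  a_4 = 0·10 + 2·2 = 4
  a_5 = 0·4 + 2·10 = 20
  a_6 = 0·20 + 2·4 = 8

0,2 ; 8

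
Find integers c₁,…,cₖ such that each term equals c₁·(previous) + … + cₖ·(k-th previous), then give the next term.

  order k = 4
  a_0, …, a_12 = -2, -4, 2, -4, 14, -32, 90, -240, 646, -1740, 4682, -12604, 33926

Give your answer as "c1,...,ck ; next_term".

  a_4 = -2·-4 + 2·2 + 0·-4 + -1·-2 = 14
  a_5 = -2·14 + 2·-4 + 0·2 + -1·-4 = -32
  a_6 = -2·-32 + 2·14 + 0·-4 + -1·2 = 90
  a_7 = -2·90 + 2·-32 + 0·14 + -1·-4 = -240
  a_8 = -2·-240 + 2·90 + 0·-32 + -1·14 = 646
  a_9 = -2·646 + 2·-240 + 0·90 + -1·-32 = -1740
  a_10 = -2·-1740 + 2·646 + 0·-240 + -1·90 = 4682
  a_11 = -2·4682 + 2·-1740 + 0·646 + -1·-240 = -12604
  a_12 = -2·-12604 + 2·4682 + 0·-1740 + -1·646 = 33926
  a_13 = -2·33926 + 2·-12604 + 0·4682 + -1·-1740 = -91320

-2,2,0,-1 ; -91320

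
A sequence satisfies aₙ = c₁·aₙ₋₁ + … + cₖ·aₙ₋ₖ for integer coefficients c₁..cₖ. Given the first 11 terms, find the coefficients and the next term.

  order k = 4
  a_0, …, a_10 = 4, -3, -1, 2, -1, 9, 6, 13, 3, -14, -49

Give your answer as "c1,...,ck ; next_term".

  a_4 = 1·2 + 1·-1 + -2·-3 + -2·4 = -1
  a_5 = 1·-1 + 1·2 + -2·-1 + -2·-3 = 9
  a_6 = 1·9 + 1·-1 + -2·2 + -2·-1 = 6
  a_7 = 1·6 + 1·9 + -2·-1 + -2·2 = 13
  a_8 = 1·13 + 1·6 + -2·9 + -2·-1 = 3
  a_9 = 1·3 + 1·13 + -2·6 + -2·9 = -14
  a_10 = 1·-14 + 1·3 + -2·13 + -2·6 = -49
  a_11 = 1·-49 + 1·-14 + -2·3 + -2·13 = -95

1,1,-2,-2 ; -95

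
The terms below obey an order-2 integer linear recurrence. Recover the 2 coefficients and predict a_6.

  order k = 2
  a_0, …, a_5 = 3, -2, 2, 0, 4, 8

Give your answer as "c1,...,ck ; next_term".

  a_2 = 2·-2 + 2·3 = 2
  a_3 = 2·2 + 2·-2 = 0
  a_4 = 2·0 + 2·2 = 4
  a_5 = 2·4 + 2·0 = 8
  a_6 = 2·8 + 2·4 = 24

2,2 ; 24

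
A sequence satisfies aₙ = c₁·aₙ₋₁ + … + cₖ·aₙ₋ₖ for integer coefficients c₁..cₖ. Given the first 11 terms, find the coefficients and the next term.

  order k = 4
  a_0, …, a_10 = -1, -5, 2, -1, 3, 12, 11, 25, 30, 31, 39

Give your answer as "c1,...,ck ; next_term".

  a_4 = 1·-1 + 1·2 + 0·-5 + -2·-1 = 3
  a_5 = 1·3 + 1·-1 + 0·2 + -2·-5 = 12
  a_6 = 1·12 + 1·3 + 0·-1 + -2·2 = 11
  a_7 = 1·11 + 1·12 + 0·3 + -2·-1 = 25
  a_8 = 1·25 + 1·11 + 0·12 + -2·3 = 30
  a_9 = 1·30 + 1·25 + 0·11 + -2·12 = 31
  a_10 = 1·31 + 1·30 + 0·25 + -2·11 = 39
  a_11 = 1·39 + 1·31 + 0·30 + -2·25 = 20

1,1,0,-2 ; 20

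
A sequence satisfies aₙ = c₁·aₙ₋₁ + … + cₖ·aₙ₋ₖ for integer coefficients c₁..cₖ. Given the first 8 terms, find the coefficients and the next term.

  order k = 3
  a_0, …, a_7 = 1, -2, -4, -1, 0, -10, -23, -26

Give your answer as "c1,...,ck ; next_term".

  a_3 = 2·-4 + -2·-2 + 3·1 = -1
  a_4 = 2·-1 + -2·-4 + 3·-2 = 0
  a_5 = 2·0 + -2·-1 + 3·-4 = -10
  a_6 = 2·-10 + -2·0 + 3·-1 = -23
  a_7 = 2·-23 + -2·-10 + 3·0 = -26
  a_8 = 2·-26 + -2·-23 + 3·-10 = -36

2,-2,3 ; -36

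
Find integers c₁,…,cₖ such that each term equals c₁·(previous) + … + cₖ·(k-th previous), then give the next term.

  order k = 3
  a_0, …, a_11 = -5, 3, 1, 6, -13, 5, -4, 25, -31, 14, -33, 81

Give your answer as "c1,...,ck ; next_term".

-1,-1,-2 ; -76

  a_3 = -1·1 + -1·3 + -2·-5 = 6
  a_4 = -1·6 + -1·1 + -2·3 = -13
  a_5 = -1·-13 + -1·6 + -2·1 = 5
  a_6 = -1·5 + -1·-13 + -2·6 = -4
  a_7 = -1·-4 + -1·5 + -2·-13 = 25
  a_8 = -1·25 + -1·-4 + -2·5 = -31
  a_9 = -1·-31 + -1·25 + -2·-4 = 14
  a_10 = -1·14 + -1·-31 + -2·25 = -33
  a_11 = -1·-33 + -1·14 + -2·-31 = 81
  a_12 = -1·81 + -1·-33 + -2·14 = -76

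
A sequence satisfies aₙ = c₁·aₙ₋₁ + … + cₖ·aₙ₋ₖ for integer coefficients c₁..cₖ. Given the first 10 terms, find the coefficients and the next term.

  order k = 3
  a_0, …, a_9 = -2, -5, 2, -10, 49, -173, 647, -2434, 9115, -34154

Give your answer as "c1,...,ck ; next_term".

  a_3 = -3·2 + 2·-5 + -3·-2 = -10
  a_4 = -3·-10 + 2·2 + -3·-5 = 49
  a_5 = -3·49 + 2·-10 + -3·2 = -173
  a_6 = -3·-173 + 2·49 + -3·-10 = 647
  a_7 = -3·647 + 2·-173 + -3·49 = -2434
  a_8 = -3·-2434 + 2·647 + -3·-173 = 9115
  a_9 = -3·9115 + 2·-2434 + -3·647 = -34154
  a_10 = -3·-34154 + 2·9115 + -3·-2434 = 127994

-3,2,-3 ; 127994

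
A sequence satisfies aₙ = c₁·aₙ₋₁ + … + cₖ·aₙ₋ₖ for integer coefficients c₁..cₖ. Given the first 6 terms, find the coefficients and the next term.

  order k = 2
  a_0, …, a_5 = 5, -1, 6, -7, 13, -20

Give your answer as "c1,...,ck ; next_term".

-1,1 ; 33

  a_2 = -1·-1 + 1·5 = 6
  a_3 = -1·6 + 1·-1 = -7
  a_4 = -1·-7 + 1·6 = 13
  a_5 = -1·13 + 1·-7 = -20
  a_6 = -1·-20 + 1·13 = 33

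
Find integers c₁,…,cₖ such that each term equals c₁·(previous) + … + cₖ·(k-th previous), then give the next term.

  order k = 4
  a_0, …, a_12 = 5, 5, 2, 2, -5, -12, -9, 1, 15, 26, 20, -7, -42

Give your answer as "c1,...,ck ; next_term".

1,-1,0,-1 ; -61

  a_4 = 1·2 + -1·2 + 0·5 + -1·5 = -5
  a_5 = 1·-5 + -1·2 + 0·2 + -1·5 = -12
  a_6 = 1·-12 + -1·-5 + 0·2 + -1·2 = -9
  a_7 = 1·-9 + -1·-12 + 0·-5 + -1·2 = 1
  a_8 = 1·1 + -1·-9 + 0·-12 + -1·-5 = 15
  a_9 = 1·15 + -1·1 + 0·-9 + -1·-12 = 26
  a_10 = 1·26 + -1·15 + 0·1 + -1·-9 = 20
  a_11 = 1·20 + -1·26 + 0·15 + -1·1 = -7
  a_12 = 1·-7 + -1·20 + 0·26 + -1·15 = -42
  a_13 = 1·-42 + -1·-7 + 0·20 + -1·26 = -61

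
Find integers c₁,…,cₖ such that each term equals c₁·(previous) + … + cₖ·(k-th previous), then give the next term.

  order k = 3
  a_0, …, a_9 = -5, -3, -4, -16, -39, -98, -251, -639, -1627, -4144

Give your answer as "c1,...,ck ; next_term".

2,1,1 ; -10554

  a_3 = 2·-4 + 1·-3 + 1·-5 = -16
  a_4 = 2·-16 + 1·-4 + 1·-3 = -39
  a_5 = 2·-39 + 1·-16 + 1·-4 = -98
  a_6 = 2·-98 + 1·-39 + 1·-16 = -251
  a_7 = 2·-251 + 1·-98 + 1·-39 = -639
  a_8 = 2·-639 + 1·-251 + 1·-98 = -1627
  a_9 = 2·-1627 + 1·-639 + 1·-251 = -4144
  a_10 = 2·-4144 + 1·-1627 + 1·-639 = -10554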